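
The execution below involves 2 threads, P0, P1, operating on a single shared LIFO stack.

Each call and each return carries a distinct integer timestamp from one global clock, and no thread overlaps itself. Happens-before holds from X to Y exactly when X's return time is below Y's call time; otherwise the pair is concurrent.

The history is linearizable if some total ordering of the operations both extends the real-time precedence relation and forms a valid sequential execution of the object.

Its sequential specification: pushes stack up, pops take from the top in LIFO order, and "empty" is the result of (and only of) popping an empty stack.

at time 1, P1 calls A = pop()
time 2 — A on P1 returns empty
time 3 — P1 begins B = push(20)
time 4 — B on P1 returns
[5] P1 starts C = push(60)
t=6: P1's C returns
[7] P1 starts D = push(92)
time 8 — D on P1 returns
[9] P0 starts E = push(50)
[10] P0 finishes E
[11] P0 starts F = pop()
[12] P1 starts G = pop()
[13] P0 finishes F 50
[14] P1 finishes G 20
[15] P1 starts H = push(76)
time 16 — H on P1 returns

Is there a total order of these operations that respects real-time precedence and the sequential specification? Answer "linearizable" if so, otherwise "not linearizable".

through event 13 a valid linearization exists; event 14 (G responding at time 14) ends that
every one of the 2 real-time-consistent orders over 7 completed LIFO stack ops fails the sequential spec
for example A, B, C, D, E, F, G fails at step 7: G pop() → 20 is not legal there
for example A, B, C, D, E, G, F fails at step 6: G pop() → 20 is not legal there

not linearizable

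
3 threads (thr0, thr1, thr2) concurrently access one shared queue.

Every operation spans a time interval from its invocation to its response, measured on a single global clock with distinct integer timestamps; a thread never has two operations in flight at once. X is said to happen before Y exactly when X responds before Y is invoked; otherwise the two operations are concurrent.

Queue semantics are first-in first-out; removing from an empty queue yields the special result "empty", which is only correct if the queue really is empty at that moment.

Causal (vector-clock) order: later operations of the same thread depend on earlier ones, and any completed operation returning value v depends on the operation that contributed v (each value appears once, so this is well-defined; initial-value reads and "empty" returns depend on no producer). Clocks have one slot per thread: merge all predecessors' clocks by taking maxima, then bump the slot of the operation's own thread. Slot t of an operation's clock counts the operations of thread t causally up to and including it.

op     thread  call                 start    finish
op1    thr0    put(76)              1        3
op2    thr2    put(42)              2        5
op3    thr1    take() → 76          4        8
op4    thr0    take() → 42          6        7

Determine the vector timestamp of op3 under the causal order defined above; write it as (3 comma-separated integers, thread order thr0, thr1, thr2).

no predecessors for op2 (invoked 2): thr2 increments from zero → (0, 0, 1)
no predecessors for op1 (invoked 1): thr0 increments from zero → (1, 0, 0)
invoked at 4, op3 merges VC(op1)=(1, 0, 0) and bumps thr1's slot → (1, 1, 0)
invoked at 6, op4 merges VC(op1)=(1, 0, 0), VC(op2)=(0, 0, 1) and bumps thr0's slot → (2, 0, 1)
target: VC(op3) = (1, 1, 0)

(1, 1, 0)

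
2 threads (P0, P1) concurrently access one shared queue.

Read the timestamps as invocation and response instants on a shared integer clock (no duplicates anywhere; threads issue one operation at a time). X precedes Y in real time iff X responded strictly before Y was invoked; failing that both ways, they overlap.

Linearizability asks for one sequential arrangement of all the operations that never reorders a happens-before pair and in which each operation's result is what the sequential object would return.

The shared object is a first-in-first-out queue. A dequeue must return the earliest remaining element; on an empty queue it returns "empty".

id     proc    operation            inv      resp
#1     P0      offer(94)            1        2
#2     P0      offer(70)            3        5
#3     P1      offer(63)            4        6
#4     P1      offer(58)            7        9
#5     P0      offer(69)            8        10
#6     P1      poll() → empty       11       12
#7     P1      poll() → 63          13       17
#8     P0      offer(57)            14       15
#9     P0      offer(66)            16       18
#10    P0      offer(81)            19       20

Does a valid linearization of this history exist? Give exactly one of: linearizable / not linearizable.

not linearizable

prefix check: 1..11 passes, 1..12 fails once #6's time-12 response joins
checked exhaustively: 4 real-time-consistent orders of 6 completed operations, zero legal queue replays
one such order, #1, #2, #3, #4, #5, #6, breaks at step 6 where #6 poll() → empty is illegal
one such order, #1, #2, #3, #5, #4, #6, breaks at step 6 where #6 poll() → empty is illegal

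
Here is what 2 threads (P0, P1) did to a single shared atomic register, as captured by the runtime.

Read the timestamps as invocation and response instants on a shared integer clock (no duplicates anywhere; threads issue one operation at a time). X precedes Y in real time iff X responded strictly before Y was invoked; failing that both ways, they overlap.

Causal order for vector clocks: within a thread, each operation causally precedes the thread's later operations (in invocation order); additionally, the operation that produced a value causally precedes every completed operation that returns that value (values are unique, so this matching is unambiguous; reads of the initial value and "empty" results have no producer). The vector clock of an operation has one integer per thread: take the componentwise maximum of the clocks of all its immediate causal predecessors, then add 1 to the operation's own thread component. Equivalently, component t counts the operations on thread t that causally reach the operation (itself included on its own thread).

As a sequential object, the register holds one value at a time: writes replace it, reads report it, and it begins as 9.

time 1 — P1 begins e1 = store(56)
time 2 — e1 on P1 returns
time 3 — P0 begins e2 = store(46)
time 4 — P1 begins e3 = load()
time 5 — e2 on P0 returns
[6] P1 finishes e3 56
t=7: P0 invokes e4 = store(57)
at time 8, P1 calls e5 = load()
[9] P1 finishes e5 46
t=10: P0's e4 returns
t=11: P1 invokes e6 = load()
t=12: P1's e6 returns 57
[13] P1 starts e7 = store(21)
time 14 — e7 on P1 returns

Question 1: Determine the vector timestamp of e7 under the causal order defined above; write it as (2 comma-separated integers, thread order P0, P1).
(2, 5)

no predecessors for e1 (invoked 1): P1 increments from zero → (0, 1)
no predecessors for e2 (invoked 3): P0 increments from zero → (1, 0)
e3 (invocation 4): componentwise max over VC(e1)=(0, 1), +1 at P1, giving (0, 2)
e4 (invocation 7): componentwise max over VC(e2)=(1, 0), +1 at P0, giving (2, 0)
e5 (invocation 8): componentwise max over VC(e2)=(1, 0), VC(e3)=(0, 2), +1 at P1, giving (1, 3)
e6 (invocation 11): componentwise max over VC(e4)=(2, 0), VC(e5)=(1, 3), +1 at P1, giving (2, 4)
e7 (invocation 13): componentwise max over VC(e6)=(2, 4), +1 at P1, giving (2, 5)
target: VC(e7) = (2, 5)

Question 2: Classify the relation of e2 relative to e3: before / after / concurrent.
concurrent

e2 spans [3,5], e3 spans [4,6]
the intervals overlap in both directions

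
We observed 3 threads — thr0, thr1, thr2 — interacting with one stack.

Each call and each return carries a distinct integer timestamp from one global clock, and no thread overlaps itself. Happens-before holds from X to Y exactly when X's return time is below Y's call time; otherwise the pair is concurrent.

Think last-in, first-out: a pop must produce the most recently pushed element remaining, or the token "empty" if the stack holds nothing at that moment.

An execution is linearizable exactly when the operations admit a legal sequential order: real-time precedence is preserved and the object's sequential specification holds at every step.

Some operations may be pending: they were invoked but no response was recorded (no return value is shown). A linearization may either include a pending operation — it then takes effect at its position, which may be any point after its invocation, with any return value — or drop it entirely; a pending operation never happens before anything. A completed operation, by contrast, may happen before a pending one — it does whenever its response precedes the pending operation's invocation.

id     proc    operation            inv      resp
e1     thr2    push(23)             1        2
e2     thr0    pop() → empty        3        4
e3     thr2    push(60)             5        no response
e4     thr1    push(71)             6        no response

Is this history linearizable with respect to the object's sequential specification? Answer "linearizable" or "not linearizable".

cut after 3 events: linearizable; cut after 4 events (e2 responds, time 4): not linearizable
exactly one order of the 2 completed ops respects real time; the stack replay fails
for example e1, e2 fails at step 2: e2 pop() → empty is not legal there

not linearizable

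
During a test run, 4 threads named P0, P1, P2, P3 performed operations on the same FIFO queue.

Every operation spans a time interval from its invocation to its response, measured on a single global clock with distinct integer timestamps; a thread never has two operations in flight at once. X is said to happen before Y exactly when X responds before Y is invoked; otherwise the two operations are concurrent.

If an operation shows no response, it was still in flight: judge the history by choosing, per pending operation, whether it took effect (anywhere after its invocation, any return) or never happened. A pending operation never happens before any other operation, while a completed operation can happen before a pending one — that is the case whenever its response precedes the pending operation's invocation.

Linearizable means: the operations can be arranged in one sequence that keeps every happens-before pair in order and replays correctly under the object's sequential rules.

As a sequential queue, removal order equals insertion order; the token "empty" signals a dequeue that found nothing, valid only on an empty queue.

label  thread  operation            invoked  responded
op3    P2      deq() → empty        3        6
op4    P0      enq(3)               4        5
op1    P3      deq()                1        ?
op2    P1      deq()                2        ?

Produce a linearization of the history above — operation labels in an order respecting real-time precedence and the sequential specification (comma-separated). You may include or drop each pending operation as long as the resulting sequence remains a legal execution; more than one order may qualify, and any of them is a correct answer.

1. op1 deq() (pending, included), leaving queue <>
2. op2 deq() (pending, included), leaving queue <>
3. op3 deq() → empty, leaving queue <>
4. op4 enq(3), leaving queue <3>

op1, op2, op3, op4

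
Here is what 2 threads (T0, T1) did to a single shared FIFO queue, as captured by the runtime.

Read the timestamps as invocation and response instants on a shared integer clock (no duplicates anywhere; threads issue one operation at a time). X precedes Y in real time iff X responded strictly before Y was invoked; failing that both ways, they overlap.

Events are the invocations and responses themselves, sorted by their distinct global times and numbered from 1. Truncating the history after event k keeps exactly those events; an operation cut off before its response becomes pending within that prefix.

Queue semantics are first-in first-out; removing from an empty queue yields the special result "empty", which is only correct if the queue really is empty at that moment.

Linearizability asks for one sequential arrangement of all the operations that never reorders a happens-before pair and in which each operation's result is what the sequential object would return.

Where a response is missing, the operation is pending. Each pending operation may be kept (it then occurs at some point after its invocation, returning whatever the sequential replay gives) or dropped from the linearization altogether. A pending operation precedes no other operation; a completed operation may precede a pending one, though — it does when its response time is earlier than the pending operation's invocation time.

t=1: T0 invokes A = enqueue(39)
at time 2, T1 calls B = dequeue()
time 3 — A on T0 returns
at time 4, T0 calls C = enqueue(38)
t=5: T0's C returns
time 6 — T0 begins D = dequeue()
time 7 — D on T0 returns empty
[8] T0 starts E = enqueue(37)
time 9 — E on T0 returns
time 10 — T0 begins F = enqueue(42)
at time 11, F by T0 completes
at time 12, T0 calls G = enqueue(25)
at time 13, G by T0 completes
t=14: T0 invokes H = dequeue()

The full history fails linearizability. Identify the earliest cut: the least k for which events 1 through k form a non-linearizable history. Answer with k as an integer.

one valid order for events 1..6 is A, B, C:
step 1: A enqueue(39) — queue <39>
step 2: B dequeue() (pending, included) — queue <>
step 3: C enqueue(38) — queue <38>
with event 7 included (D responding at time 7), all real-time-consistent orders fail
including or dropping the 1 pending operation (B) in any combination fails
sample order A, C, D (pending dropped) stalls at step 3 — D dequeue() → empty has no legal effect

7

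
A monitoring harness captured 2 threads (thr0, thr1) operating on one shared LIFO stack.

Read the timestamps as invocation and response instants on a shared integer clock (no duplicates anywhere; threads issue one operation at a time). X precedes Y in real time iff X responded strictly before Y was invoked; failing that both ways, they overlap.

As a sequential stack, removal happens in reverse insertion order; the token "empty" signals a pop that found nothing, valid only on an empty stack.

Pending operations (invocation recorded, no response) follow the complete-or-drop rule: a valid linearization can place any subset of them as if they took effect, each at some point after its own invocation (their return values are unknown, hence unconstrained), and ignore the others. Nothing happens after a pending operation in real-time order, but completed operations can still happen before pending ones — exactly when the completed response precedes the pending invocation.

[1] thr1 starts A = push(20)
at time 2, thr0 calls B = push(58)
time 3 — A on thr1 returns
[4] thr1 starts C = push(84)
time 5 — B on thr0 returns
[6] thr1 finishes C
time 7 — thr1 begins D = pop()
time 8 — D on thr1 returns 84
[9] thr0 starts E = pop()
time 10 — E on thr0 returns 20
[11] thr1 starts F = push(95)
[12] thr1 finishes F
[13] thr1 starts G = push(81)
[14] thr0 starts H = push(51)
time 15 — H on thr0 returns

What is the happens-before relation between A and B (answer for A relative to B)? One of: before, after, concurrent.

A spans [1,3], B spans [2,5]
the intervals overlap in both directions

concurrent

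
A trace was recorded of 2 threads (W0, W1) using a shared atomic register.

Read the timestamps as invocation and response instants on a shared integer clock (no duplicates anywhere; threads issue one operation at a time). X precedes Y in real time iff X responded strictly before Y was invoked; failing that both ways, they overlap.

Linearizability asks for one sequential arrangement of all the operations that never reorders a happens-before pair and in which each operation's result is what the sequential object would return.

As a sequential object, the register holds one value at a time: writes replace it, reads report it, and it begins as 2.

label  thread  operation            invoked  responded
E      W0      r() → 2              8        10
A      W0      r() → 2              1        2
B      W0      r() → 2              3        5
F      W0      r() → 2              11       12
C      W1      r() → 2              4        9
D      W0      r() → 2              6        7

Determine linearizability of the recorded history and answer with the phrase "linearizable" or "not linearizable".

linearizable

witness order: A, B, C, D, E, F
1. A r() → 2, leaving value 2
2. B r() → 2, leaving value 2
3. C r() → 2, leaving value 2
4. D r() → 2, leaving value 2
5. E r() → 2, leaving value 2
6. F r() → 2, leaving value 2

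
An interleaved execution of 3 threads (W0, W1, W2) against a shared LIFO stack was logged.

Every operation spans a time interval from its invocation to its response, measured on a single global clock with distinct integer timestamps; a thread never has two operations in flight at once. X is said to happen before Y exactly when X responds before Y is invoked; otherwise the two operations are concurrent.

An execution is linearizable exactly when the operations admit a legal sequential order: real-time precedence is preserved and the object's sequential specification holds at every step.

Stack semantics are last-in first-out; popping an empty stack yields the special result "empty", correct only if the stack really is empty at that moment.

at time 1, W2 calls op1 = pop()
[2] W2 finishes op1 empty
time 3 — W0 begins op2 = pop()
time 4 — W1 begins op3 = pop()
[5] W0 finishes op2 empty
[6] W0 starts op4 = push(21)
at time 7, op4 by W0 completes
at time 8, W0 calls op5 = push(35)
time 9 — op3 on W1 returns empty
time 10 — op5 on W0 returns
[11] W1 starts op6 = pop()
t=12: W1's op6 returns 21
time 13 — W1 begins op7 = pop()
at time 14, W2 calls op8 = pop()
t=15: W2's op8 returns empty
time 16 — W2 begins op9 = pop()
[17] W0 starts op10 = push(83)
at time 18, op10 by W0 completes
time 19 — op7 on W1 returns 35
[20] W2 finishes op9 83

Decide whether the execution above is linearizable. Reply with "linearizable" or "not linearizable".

not linearizable

prefix check: 1..11 passes, 1..12 fails once op6's time-12 response joins
every one of the 4 real-time-consistent orders over 6 completed LIFO stack ops fails the sequential spec
take op1, op2, op3, op4, op5, op6: step 6 already fails, because op6 pop() → 21 cannot occur there
take op1, op2, op4, op3, op5, op6: step 4 already fails, because op3 pop() → empty cannot occur there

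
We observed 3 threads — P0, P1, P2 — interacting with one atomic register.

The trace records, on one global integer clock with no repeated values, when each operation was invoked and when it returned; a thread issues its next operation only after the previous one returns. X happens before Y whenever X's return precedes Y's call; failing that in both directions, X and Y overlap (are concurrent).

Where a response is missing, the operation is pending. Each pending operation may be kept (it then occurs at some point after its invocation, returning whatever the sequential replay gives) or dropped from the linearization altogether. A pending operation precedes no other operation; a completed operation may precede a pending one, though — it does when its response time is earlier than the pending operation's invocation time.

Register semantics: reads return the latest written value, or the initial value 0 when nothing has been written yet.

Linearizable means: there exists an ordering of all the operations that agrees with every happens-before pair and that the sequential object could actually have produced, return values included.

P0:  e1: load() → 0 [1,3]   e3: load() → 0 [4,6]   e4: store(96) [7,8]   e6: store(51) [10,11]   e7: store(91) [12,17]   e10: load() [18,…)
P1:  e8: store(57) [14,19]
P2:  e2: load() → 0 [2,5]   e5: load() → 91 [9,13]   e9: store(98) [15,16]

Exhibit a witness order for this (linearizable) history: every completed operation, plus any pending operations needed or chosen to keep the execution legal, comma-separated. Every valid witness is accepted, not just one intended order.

step 1: e1 load() → 0 — value 0
step 2: e2 load() → 0 — value 0
step 3: e3 load() → 0 — value 0
step 4: e4 store(96) — value 96
step 5: e6 store(51) — value 51
step 6: e7 store(91) — value 91
step 7: e5 load() → 91 — value 91
step 8: e8 store(57) — value 57
step 9: e9 store(98) — value 98

e1, e2, e3, e4, e6, e7, e5, e8, e9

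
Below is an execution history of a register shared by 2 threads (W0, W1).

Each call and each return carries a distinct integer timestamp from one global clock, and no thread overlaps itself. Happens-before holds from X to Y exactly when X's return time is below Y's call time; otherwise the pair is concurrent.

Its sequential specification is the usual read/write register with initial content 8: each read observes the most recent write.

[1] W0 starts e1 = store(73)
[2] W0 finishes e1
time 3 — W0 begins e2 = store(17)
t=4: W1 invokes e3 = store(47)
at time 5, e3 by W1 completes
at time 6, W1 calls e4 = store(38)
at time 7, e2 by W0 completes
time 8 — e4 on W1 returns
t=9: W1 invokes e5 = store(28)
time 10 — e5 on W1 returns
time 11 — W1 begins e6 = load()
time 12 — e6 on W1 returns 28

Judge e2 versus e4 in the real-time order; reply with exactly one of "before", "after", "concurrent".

concurrent

e2 spans [3,7], e4 spans [6,8]
the intervals overlap in both directions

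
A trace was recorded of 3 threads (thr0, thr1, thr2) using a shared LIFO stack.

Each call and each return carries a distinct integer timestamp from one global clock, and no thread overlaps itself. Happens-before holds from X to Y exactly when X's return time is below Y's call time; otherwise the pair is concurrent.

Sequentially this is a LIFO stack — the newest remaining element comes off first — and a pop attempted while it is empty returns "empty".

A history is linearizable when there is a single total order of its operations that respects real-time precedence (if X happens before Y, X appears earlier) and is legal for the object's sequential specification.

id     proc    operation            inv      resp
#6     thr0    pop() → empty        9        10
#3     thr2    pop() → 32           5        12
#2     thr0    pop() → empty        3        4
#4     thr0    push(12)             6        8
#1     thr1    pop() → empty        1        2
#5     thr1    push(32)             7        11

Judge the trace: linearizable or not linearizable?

not linearizable

cut after 11 events: linearizable; cut after 12 events (#3 responds, time 12): not linearizable
checked exhaustively: 12 real-time-consistent orders of 6 completed operations, zero legal LIFO stack replays
one such order, #1, #2, #3, #4, #5, #6, breaks at step 3 where #3 pop() → 32 is illegal
one such order, #1, #2, #3, #4, #6, #5, breaks at step 3 where #3 pop() → 32 is illegal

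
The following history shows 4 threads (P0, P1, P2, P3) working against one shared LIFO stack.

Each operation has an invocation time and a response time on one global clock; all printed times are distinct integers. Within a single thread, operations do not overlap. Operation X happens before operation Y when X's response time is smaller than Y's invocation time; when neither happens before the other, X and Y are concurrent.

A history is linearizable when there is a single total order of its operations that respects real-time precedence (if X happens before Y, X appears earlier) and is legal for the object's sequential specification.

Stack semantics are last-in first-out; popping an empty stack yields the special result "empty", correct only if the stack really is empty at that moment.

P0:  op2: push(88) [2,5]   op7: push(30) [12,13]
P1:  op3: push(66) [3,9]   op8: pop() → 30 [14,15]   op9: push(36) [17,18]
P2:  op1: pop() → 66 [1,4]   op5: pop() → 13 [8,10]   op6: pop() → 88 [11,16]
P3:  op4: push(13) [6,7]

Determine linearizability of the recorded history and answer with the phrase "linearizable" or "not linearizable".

linearizable

one valid linearization: op2, op3, op1, op4, op5, op6, op7, op8, op9
1. op2 push(88), leaving stack <88>
2. op3 push(66), leaving stack <88,66>
3. op1 pop() → 66, leaving stack <88>
4. op4 push(13), leaving stack <88,13>
5. op5 pop() → 13, leaving stack <88>
6. op6 pop() → 88, leaving stack <>
7. op7 push(30), leaving stack <30>
8. op8 pop() → 30, leaving stack <>
9. op9 push(36), leaving stack <36>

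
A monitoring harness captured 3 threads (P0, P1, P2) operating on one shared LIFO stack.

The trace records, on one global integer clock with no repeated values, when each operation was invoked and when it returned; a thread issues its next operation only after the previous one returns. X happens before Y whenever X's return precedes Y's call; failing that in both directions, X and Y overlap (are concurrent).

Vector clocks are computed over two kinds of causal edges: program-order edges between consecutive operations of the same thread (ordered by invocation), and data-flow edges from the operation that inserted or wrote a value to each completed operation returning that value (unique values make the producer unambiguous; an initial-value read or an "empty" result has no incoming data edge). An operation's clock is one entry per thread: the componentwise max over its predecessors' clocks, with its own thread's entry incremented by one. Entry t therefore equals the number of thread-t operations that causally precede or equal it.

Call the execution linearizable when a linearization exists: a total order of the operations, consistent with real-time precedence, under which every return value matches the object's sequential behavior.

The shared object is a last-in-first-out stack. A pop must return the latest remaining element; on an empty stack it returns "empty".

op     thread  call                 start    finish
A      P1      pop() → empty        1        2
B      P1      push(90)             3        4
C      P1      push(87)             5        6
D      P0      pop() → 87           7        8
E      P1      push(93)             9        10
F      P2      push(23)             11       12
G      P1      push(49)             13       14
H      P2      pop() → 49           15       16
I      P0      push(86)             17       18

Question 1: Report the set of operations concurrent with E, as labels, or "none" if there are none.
none

E runs from 9 to 10; window-overlapping ops are concurrent
A [1,2]: before
B [3,4]: before
C [5,6]: before
D [7,8]: before
F [11,12]: after
G [13,14]: after
H [15,16]: after
I [17,18]: after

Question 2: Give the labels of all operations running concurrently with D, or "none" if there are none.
none

concurrent with D ([7,8]): every op whose interval crosses 7..8
A [1,2]: before
B [3,4]: before
C [5,6]: before
E [9,10]: after
F [11,12]: after
G [13,14]: after
H [15,16]: after
I [17,18]: after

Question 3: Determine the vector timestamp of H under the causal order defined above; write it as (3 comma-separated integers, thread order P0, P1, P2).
(0, 5, 2)

F (invocation 11): nothing precedes it; P2's component alone gives (0, 0, 1)
A (invocation 1): nothing precedes it; P1's component alone gives (0, 1, 0)
B, invoked 3, takes VC(A)=(0, 1, 0) under max, adds 1 for P1 → (0, 2, 0)
C, invoked 5, takes VC(B)=(0, 2, 0) under max, adds 1 for P1 → (0, 3, 0)
E, invoked 9, takes VC(C)=(0, 3, 0) under max, adds 1 for P1 → (0, 4, 0)
D, invoked 7, takes VC(C)=(0, 3, 0) under max, adds 1 for P0 → (1, 3, 0)
G, invoked 13, takes VC(E)=(0, 4, 0) under max, adds 1 for P1 → (0, 5, 0)
I, invoked 17, takes VC(D)=(1, 3, 0) under max, adds 1 for P0 → (2, 3, 0)
H, invoked 15, takes VC(F)=(0, 0, 1), VC(G)=(0, 5, 0) under max, adds 1 for P2 → (0, 5, 2)
target: VC(H) = (0, 5, 2)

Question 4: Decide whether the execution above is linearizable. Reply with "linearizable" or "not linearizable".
linearizable

one valid linearization: A, B, C, D, E, F, G, H, I
1. A pop() → empty, leaving stack <>
2. B push(90), leaving stack <90>
3. C push(87), leaving stack <90,87>
4. D pop() → 87, leaving stack <90>
5. E push(93), leaving stack <90,93>
6. F push(23), leaving stack <90,93,23>
7. G push(49), leaving stack <90,93,23,49>
8. H pop() → 49, leaving stack <90,93,23>
9. I push(86), leaving stack <90,93,23,86>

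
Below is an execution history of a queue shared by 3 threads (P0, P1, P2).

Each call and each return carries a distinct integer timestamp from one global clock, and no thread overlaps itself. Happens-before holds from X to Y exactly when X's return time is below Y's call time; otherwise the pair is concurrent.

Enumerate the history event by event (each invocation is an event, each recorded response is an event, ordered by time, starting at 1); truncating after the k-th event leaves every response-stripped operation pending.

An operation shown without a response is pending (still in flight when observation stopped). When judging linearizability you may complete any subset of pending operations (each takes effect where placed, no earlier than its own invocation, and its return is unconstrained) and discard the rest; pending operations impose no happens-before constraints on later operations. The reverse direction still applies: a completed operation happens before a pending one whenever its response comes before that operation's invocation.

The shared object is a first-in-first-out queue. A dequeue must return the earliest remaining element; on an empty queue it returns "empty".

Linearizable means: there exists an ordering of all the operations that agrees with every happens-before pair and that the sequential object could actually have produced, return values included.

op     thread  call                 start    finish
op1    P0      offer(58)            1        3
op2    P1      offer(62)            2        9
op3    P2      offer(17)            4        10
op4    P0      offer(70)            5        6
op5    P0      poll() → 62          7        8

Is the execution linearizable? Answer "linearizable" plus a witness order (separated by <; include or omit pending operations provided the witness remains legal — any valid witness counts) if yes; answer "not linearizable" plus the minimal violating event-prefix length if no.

step 1: op2 offer(62) — queue <62>
step 2: op1 offer(58) — queue <62,58>
step 3: op3 offer(17) — queue <62,58,17>
step 4: op4 offer(70) — queue <62,58,17,70>
step 5: op5 poll() → 62 — queue <58,17,70>

linearizable — witness: op2 < op1 < op3 < op4 < op5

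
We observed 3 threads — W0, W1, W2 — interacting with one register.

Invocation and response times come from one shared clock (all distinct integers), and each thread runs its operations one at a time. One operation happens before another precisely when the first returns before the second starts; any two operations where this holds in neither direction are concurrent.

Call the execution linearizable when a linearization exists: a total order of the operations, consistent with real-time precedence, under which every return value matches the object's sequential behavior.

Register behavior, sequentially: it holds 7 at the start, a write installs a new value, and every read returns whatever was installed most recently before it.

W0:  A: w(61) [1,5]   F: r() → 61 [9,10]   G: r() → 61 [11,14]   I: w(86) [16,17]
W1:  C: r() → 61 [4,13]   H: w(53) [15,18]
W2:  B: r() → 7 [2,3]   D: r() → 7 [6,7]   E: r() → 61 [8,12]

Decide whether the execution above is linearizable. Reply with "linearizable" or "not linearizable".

cut after 6 events: linearizable; cut after 7 events (D responds, time 7): not linearizable
2 orders of the 3 completed register ops respect real time; none is legal
no completion choice of the 1 pending operation (C) rescues it — every subset was tried
e.g. A, B, D (pending dropped): illegal at step 2, since B r() → 7 cannot apply there
e.g. B, A, D (pending dropped): illegal at step 3, since D r() → 7 cannot apply there

not linearizable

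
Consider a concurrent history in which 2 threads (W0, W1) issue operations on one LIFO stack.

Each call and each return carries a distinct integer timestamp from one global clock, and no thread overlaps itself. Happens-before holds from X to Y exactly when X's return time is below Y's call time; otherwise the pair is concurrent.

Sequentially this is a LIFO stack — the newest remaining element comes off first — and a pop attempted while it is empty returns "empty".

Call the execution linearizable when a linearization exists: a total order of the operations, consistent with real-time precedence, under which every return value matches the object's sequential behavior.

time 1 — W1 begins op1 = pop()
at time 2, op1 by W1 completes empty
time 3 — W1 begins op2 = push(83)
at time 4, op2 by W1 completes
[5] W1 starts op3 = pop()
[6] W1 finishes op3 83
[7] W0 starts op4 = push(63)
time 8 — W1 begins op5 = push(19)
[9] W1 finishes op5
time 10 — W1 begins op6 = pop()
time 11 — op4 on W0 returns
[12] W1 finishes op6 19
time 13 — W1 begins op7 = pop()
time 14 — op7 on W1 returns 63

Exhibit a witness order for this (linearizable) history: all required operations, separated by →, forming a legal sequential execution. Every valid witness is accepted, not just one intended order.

after step 1 (op1 pop() → empty): stack <>
after step 2 (op2 push(83)): stack <83>
after step 3 (op3 pop() → 83): stack <>
after step 4 (op4 push(63)): stack <63>
after step 5 (op5 push(19)): stack <63,19>
after step 6 (op6 pop() → 19): stack <63>
after step 7 (op7 pop() → 63): stack <>

op1 → op2 → op3 → op4 → op5 → op6 → op7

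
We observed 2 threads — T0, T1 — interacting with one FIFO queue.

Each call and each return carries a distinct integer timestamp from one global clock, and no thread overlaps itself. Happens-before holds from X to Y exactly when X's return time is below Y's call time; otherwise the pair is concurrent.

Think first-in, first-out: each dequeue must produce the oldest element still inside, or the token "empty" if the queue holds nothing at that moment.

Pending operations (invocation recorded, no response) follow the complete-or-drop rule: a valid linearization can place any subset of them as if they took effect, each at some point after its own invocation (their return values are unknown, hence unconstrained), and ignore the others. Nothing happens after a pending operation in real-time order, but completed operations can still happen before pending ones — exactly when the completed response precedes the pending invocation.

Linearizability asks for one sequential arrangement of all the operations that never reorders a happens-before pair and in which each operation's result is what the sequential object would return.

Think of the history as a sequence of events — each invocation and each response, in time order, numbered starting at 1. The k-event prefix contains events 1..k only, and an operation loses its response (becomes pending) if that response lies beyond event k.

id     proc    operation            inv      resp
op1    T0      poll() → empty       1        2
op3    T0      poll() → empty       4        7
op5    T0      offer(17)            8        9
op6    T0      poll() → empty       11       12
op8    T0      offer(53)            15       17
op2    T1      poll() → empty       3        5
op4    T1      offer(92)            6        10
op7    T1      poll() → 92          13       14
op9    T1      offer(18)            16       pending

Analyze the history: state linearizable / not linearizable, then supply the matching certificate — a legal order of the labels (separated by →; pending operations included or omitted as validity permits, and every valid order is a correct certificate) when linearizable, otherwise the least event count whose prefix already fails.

not linearizable — minimal violating prefix: 12 events

events 1..11 are fine; event 12 — the response of op6 at time 12 — makes the prefix non-linearizable
the 6 completed operations admit 5 real-time orders; each fails the FIFO queue replay
sample order op1, op2, op3, op4, op5, op6 stalls at step 6 — op6 poll() → empty has no legal effect
sample order op1, op2, op3, op5, op4, op6 stalls at step 6 — op6 poll() → empty has no legal effect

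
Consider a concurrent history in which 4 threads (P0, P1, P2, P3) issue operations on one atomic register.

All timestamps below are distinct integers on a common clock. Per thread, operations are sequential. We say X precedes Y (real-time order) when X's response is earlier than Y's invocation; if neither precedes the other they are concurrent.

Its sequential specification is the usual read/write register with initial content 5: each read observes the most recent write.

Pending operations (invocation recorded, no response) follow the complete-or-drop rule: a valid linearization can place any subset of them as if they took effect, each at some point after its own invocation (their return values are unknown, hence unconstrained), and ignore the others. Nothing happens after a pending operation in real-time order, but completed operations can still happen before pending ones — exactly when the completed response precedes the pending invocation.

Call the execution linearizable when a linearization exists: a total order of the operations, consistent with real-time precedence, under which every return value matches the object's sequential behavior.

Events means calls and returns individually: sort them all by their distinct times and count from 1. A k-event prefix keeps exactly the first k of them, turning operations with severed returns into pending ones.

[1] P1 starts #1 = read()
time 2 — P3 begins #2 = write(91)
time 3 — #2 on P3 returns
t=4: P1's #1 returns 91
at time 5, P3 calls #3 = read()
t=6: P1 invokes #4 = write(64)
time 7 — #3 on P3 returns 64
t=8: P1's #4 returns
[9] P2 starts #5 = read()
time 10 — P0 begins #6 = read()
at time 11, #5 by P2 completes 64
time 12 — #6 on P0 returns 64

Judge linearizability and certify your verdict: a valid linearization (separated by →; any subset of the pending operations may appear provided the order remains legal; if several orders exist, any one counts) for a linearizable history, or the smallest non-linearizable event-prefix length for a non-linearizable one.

after step 1 (#2 write(91)): value 91
after step 2 (#1 read() → 91): value 91
after step 3 (#4 write(64)): value 64
after step 4 (#3 read() → 64): value 64
after step 5 (#5 read() → 64): value 64
after step 6 (#6 read() → 64): value 64

linearizable — witness: #2 → #1 → #4 → #3 → #5 → #6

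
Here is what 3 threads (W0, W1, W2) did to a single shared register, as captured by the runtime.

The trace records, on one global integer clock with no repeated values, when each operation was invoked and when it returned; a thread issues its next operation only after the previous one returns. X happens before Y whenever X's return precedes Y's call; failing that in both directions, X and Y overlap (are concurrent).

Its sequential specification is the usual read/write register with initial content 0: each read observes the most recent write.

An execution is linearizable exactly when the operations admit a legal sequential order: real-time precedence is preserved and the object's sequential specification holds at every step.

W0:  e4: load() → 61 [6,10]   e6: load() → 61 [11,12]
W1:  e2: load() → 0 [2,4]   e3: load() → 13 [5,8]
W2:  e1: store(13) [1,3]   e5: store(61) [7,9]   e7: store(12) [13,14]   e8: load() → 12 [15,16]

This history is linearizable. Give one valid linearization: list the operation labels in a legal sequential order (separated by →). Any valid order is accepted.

step 1: e2 load() → 0 — value 0
step 2: e1 store(13) — value 13
step 3: e3 load() → 13 — value 13
step 4: e5 store(61) — value 61
step 5: e4 load() → 61 — value 61
step 6: e6 load() → 61 — value 61
step 7: e7 store(12) — value 12
step 8: e8 load() → 12 — value 12

e2 → e1 → e3 → e5 → e4 → e6 → e7 → e8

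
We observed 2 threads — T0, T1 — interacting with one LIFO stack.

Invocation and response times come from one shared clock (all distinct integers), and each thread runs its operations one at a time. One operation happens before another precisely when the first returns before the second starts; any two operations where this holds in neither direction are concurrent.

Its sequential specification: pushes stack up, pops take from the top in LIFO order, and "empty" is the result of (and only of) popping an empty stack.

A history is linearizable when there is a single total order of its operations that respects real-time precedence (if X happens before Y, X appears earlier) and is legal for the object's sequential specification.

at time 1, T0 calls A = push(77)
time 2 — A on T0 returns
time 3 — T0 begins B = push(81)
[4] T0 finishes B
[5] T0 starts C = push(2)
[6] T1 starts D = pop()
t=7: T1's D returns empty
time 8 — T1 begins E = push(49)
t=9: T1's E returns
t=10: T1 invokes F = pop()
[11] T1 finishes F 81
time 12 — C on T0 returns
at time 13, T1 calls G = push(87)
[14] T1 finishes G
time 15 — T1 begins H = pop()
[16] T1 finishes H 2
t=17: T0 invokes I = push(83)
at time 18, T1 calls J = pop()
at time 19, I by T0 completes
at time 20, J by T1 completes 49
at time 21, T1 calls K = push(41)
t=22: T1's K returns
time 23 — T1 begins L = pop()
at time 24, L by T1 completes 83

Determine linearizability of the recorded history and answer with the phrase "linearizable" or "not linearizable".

prefix check: 1..6 passes, 1..7 fails once D's time-7 response joins
the completed operations (3 total) allow one real-time order; the LIFO stack replay rejects it
including or dropping the 1 pending operation (C) in any combination fails
sample order A, B, D (pending dropped) stalls at step 3 — D pop() → empty has no legal effect

not linearizable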